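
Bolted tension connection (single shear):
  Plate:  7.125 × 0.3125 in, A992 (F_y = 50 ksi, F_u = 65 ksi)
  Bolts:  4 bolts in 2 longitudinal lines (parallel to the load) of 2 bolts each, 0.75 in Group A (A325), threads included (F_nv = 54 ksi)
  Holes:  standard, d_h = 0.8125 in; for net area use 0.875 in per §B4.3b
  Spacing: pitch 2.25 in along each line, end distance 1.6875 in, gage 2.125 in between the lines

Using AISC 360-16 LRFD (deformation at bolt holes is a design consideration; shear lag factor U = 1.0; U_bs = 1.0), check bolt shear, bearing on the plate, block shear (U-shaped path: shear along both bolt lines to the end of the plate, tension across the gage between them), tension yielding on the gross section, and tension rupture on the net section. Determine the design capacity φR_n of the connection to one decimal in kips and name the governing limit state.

67.0 kips (block shear governs)

Bolt shear: A_b = π(0.75)²/4 = 0.44179 in². φR_n = 0.75 × 54 × 0.44179 × 4 × 1 = 71.6 kips.
Bearing (0.3125 in plate, F_u = 65 ksi): end bolts L_c = 1.6875 − 0.8125/2 = 1.28125, R_n = min(1.2×1.28125×0.3125×65, 2.4×0.75×0.3125×65) = 31.23 kips/bolt; interior L_c = 2.25 − 0.8125 = 1.4375, R_n = 35.039 kips/bolt. φR_n = 0.75 × (2×31.23 + 2×35.039) = 99.4 kips.
Block shear: shear path 2×[1.6875+1×2.25] = 2×3.9375 in, A_gv = 2.4609, A_nv = 2×(3.9375 − 1.5×0.875)×0.3125 = 1.6406 in²; tension across gage: (2.125 − 1×0.875)×0.3125 = 0.39063 in². R_n = min(0.6×65×1.6406, 0.6×50×2.4609) + 1.0×65×0.39063 = min(63.983, 73.827) + 25.391 = 89.374 kips. φR_n = 0.75 × 89.374 = 67.0 kips.
Tension yield (gross): A_g = 7.125×0.3125 = 2.2266 in². φR_n = 0.90 × 50 × 2.2266 = 100.2 kips.
Tension rupture (net): A_n = (7.125 − 2×0.875)×0.3125 = 1.6797 in² (U = 1.0, A_e = A_n). φR_n = 0.75 × 65 × 1.6797 = 81.9 kips.
Governing: min(71.6, 99.4, 67.0, 100.2, 81.9) = 67.0 kips → block shear.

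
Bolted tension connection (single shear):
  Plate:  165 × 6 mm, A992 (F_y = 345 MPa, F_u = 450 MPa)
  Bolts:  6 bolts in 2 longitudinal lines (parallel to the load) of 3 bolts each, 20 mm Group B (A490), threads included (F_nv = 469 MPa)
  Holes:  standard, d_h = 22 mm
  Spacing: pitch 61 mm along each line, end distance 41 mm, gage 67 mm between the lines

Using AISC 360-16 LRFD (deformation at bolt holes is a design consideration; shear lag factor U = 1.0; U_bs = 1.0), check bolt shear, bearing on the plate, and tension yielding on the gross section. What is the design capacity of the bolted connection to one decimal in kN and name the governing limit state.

Bolt shear: A_b = π(20)²/4 = 314.16 mm². φR_n = 0.75 × 469 × 314.16 × 6 × 1 = 663.0 kN.
Bearing (6 mm plate, F_u = 450 MPa): end bolts L_c = 41 − 22/2 = 30, R_n = min(1.2×30×6×450, 2.4×20×6×450) = 97.2 kN/bolt; interior L_c = 61 − 22 = 39, R_n = 126.36 kN/bolt. φR_n = 0.75 × (2×97.2 + 4×126.36) = 524.9 kN.
Tension yield (gross): A_g = 165×6 = 990 mm². φR_n = 0.90 × 345 × 990 = 307.4 kN.
Governing: min(663.0, 524.9, 307.4) = 307.4 kN → gross-section yield.

307.4 kN (gross-section yield governs)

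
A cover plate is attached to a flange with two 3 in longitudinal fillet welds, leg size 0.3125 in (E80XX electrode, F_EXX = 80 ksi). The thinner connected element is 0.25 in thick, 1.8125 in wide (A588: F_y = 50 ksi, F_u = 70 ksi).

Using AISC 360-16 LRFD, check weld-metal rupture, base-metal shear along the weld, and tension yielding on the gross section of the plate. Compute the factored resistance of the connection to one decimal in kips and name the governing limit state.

20.4 kips (gross-section yield governs)

Weld metal: throat = 0.707×0.3125 = 0.22094 in, L = 2×3 = 6 in. φR_n = 0.75 × 0.6 × 80 × 0.22094 × 6 = 47.7 kips.
Base metal shear (0.25 in plate): yield φR_n = 1.0×0.6×50×0.25×6 = 45.0 kips; rupture φR_n = 0.75×0.6×70×0.25×6 = 47.3 kips; take 45.0 kips (yield).
Tension yield (gross): A_g = 1.8125×0.25 = 0.45313 in². φR_n = 0.90 × 50 × 0.45313 = 20.4 kips.
Governing: min(47.7, 45.0, 20.4) = 20.4 kips → gross-section yield.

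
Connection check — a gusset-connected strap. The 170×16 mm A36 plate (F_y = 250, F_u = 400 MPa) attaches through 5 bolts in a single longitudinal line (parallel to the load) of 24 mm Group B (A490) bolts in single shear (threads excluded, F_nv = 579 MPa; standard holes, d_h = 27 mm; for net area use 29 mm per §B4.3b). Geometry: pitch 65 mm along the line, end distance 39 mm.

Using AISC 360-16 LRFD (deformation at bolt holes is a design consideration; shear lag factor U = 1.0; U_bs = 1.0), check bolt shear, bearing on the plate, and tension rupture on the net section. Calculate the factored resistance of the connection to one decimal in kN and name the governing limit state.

676.8 kN (net-section rupture governs)

Bolt shear: A_b = π(24)²/4 = 452.39 mm². φR_n = 0.75 × 579 × 452.39 × 5 × 1 = 982.3 kN.
Bearing (16 mm plate, F_u = 400 MPa): end bolts L_c = 39 − 27/2 = 25.5, R_n = min(1.2×25.5×16×400, 2.4×24×16×400) = 195.84 kN/bolt; interior L_c = 65 − 27 = 38, R_n = 291.84 kN/bolt. φR_n = 0.75 × (1×195.84 + 4×291.84) = 1022.4 kN.
Tension rupture (net): A_n = (170 − 1×29)×16 = 2256 mm² (U = 1.0, A_e = A_n). φR_n = 0.75 × 400 × 2256 = 676.8 kN.
Governing: min(982.3, 1022.4, 676.8) = 676.8 kN → net-section rupture.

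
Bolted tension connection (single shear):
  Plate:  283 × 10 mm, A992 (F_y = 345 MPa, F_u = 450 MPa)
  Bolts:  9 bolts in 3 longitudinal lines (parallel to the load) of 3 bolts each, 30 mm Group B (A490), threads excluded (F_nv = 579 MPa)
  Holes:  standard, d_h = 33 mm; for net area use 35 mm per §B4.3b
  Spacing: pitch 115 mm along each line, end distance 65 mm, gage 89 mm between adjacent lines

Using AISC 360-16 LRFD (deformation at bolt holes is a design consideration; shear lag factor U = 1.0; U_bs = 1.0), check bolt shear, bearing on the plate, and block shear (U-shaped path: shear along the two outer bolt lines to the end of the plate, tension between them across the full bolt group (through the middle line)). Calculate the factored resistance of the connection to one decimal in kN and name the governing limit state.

1204.9 kN (block shear governs)

Bolt shear: A_b = π(30)²/4 = 706.86 mm². φR_n = 0.75 × 579 × 706.86 × 9 × 1 = 2762.6 kN.
Bearing (10 mm plate, F_u = 450 MPa): end bolts L_c = 65 − 33/2 = 48.5, R_n = min(1.2×48.5×10×450, 2.4×30×10×450) = 261.9 kN/bolt; interior L_c = 115 − 33 = 82, R_n = 324 kN/bolt. φR_n = 0.75 × (3×261.9 + 6×324) = 2047.3 kN.
Block shear: shear path 2×[65+2×115] = 2×295 mm, A_gv = 5900, A_nv = 2×(295 − 2.5×35)×10 = 4150 mm²; tension across gage: (178 − 2×35)×10 = 1080 mm². R_n = min(0.6×450×4150, 0.6×345×5900) + 1.0×450×1080 = min(1120.5, 1221.3) + 486 = 1606.5 kN. φR_n = 0.75 × 1606.5 = 1204.9 kN.
Governing: min(2762.6, 2047.3, 1204.9) = 1204.9 kN → block shear.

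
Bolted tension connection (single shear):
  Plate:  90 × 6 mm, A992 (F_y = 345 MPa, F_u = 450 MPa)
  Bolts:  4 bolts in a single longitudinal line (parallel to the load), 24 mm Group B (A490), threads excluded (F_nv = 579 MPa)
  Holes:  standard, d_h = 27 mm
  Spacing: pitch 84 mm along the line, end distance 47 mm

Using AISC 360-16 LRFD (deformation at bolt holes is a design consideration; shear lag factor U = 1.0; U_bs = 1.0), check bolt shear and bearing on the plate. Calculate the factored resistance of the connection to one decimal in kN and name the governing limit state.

431.3 kN (bearing governs)

Bolt shear: A_b = π(24)²/4 = 452.39 mm². φR_n = 0.75 × 579 × 452.39 × 4 × 1 = 785.8 kN.
Bearing (6 mm plate, F_u = 450 MPa): end bolts L_c = 47 − 27/2 = 33.5, R_n = min(1.2×33.5×6×450, 2.4×24×6×450) = 108.54 kN/bolt; interior L_c = 84 − 27 = 57, R_n = 155.52 kN/bolt. φR_n = 0.75 × (1×108.54 + 3×155.52) = 431.3 kN.
Governing: min(785.8, 431.3) = 431.3 kN → bearing.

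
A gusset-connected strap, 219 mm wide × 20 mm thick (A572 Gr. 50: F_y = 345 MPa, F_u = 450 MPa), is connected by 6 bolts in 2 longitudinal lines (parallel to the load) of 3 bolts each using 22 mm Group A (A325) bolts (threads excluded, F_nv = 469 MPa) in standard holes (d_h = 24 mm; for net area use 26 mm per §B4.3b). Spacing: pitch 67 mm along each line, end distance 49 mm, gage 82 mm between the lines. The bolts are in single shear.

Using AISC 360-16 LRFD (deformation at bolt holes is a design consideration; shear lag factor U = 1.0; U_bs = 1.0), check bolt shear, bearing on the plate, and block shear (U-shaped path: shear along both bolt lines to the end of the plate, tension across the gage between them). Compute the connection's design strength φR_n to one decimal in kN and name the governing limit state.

Bolt shear: A_b = π(22)²/4 = 380.13 mm². φR_n = 0.75 × 469 × 380.13 × 6 × 1 = 802.3 kN.
Bearing (20 mm plate, F_u = 450 MPa): end bolts L_c = 49 − 24/2 = 37, R_n = min(1.2×37×20×450, 2.4×22×20×450) = 399.6 kN/bolt; interior L_c = 67 − 24 = 43, R_n = 464.4 kN/bolt. φR_n = 0.75 × (2×399.6 + 4×464.4) = 1992.6 kN.
Block shear: shear path 2×[49+2×67] = 2×183 mm, A_gv = 7320, A_nv = 2×(183 − 2.5×26)×20 = 4720 mm²; tension across gage: (82 − 1×26)×20 = 1120 mm². R_n = min(0.6×450×4720, 0.6×345×7320) + 1.0×450×1120 = min(1274.4, 1515.2) + 504 = 1778.4 kN. φR_n = 0.75 × 1778.4 = 1333.8 kN.
Governing: min(802.3, 1992.6, 1333.8) = 802.3 kN → bolt shear.

802.3 kN (bolt shear governs)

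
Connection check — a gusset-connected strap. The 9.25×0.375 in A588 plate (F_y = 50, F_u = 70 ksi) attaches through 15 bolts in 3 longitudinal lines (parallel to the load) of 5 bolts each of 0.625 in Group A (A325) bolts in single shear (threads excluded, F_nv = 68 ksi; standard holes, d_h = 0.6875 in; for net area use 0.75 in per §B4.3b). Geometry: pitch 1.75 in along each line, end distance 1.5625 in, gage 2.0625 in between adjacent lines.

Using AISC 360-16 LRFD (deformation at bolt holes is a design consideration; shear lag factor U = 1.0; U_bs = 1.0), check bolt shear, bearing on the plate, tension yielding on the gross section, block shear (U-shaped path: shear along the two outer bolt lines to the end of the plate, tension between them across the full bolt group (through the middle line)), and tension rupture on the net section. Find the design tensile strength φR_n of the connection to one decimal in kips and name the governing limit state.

137.8 kips (net-section rupture governs)

Bolt shear: A_b = π(0.625)²/4 = 0.3068 in². φR_n = 0.75 × 68 × 0.3068 × 15 × 1 = 234.7 kips.
Bearing (0.375 in plate, F_u = 70 ksi): end bolts L_c = 1.5625 − 0.6875/2 = 1.21875, R_n = min(1.2×1.21875×0.375×70, 2.4×0.625×0.375×70) = 38.391 kips/bolt; interior L_c = 1.75 − 0.6875 = 1.0625, R_n = 33.469 kips/bolt. φR_n = 0.75 × (3×38.391 + 12×33.469) = 387.6 kips.
Tension yield (gross): A_g = 9.25×0.375 = 3.4688 in². φR_n = 0.90 × 50 × 3.4688 = 156.1 kips.
Block shear: shear path 2×[1.5625+4×1.75] = 2×8.5625 in, A_gv = 6.4219, A_nv = 2×(8.5625 − 4.5×0.75)×0.375 = 3.8906 in²; tension across gage: (4.125 − 2×0.75)×0.375 = 0.98438 in². R_n = min(0.6×70×3.8906, 0.6×50×6.4219) + 1.0×70×0.98438 = min(163.41, 192.66) + 68.907 = 232.32 kips. φR_n = 0.75 × 232.32 = 174.2 kips.
Tension rupture (net): A_n = (9.25 − 3×0.75)×0.375 = 2.625 in² (U = 1.0, A_e = A_n). φR_n = 0.75 × 70 × 2.625 = 137.8 kips.
Governing: min(234.7, 387.6, 156.1, 174.2, 137.8) = 137.8 kips → net-section rupture.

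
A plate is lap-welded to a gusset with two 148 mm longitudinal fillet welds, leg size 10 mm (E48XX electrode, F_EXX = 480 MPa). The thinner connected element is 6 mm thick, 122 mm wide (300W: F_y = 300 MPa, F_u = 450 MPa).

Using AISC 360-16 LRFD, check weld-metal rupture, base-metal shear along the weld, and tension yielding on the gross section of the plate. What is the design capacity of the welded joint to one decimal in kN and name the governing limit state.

Weld metal: throat = 0.707×10 = 7.07 mm, L = 2×148 = 296 mm. φR_n = 0.75 × 0.6 × 480 × 7.07 × 296 = 452.0 kN.
Base metal shear (6 mm plate): yield φR_n = 1.0×0.6×300×6×296 = 319.7 kN; rupture φR_n = 0.75×0.6×450×6×296 = 359.6 kN; take 319.7 kN (yield).
Tension yield (gross): A_g = 122×6 = 732 mm². φR_n = 0.90 × 300 × 732 = 197.6 kN.
Governing: min(452.0, 319.7, 197.6) = 197.6 kN → gross-section yield.

197.6 kN (gross-section yield governs)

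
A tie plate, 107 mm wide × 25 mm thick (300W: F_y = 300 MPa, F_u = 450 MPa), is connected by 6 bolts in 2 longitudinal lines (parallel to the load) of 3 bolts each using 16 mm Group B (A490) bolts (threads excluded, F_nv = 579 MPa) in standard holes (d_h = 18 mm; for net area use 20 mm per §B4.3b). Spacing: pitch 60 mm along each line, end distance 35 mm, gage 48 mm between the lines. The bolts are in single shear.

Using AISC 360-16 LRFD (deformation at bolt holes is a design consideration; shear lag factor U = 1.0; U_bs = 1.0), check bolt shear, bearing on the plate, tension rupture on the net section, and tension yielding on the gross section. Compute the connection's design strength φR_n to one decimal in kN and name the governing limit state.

523.9 kN (bolt shear governs)

Bolt shear: A_b = π(16)²/4 = 201.06 mm². φR_n = 0.75 × 579 × 201.06 × 6 × 1 = 523.9 kN.
Bearing (25 mm plate, F_u = 450 MPa): end bolts L_c = 35 − 18/2 = 26, R_n = min(1.2×26×25×450, 2.4×16×25×450) = 351 kN/bolt; interior L_c = 60 − 18 = 42, R_n = 432 kN/bolt. φR_n = 0.75 × (2×351 + 4×432) = 1822.5 kN.
Tension rupture (net): A_n = (107 − 2×20)×25 = 1675 mm² (U = 1.0, A_e = A_n). φR_n = 0.75 × 450 × 1675 = 565.3 kN.
Tension yield (gross): A_g = 107×25 = 2675 mm². φR_n = 0.90 × 300 × 2675 = 722.3 kN.
Governing: min(523.9, 1822.5, 565.3, 722.3) = 523.9 kN → bolt shear.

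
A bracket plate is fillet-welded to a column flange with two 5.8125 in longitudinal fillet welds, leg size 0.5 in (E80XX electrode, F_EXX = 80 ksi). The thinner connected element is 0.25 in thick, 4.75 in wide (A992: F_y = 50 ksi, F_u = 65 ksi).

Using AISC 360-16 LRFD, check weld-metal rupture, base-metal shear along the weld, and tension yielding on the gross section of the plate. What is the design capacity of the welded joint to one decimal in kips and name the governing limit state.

Weld metal: throat = 0.707×0.5 = 0.3535 in, L = 2×5.8125 = 11.625 in. φR_n = 0.75 × 0.6 × 80 × 0.3535 × 11.625 = 147.9 kips.
Base metal shear (0.25 in plate): yield φR_n = 1.0×0.6×50×0.25×11.625 = 87.2 kips; rupture φR_n = 0.75×0.6×65×0.25×11.625 = 85.0 kips; take 85.0 kips (rupture).
Tension yield (gross): A_g = 4.75×0.25 = 1.1875 in². φR_n = 0.90 × 50 × 1.1875 = 53.4 kips.
Governing: min(147.9, 85.0, 53.4) = 53.4 kips → gross-section yield.

53.4 kips (gross-section yield governs)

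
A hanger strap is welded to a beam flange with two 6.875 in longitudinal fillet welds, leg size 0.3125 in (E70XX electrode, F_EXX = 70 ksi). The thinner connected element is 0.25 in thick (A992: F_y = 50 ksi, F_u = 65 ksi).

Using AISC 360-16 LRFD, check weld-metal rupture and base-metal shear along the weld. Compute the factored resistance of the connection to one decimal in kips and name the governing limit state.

95.7 kips (weld metal governs)

Weld metal: throat = 0.707×0.3125 = 0.22094 in, L = 2×6.875 = 13.75 in. φR_n = 0.75 × 0.6 × 70 × 0.22094 × 13.75 = 95.7 kips.
Base metal shear (0.25 in plate): yield φR_n = 1.0×0.6×50×0.25×13.75 = 103.1 kips; rupture φR_n = 0.75×0.6×65×0.25×13.75 = 100.5 kips; take 100.5 kips (rupture).
Governing: min(95.7, 100.5) = 95.7 kips → weld metal.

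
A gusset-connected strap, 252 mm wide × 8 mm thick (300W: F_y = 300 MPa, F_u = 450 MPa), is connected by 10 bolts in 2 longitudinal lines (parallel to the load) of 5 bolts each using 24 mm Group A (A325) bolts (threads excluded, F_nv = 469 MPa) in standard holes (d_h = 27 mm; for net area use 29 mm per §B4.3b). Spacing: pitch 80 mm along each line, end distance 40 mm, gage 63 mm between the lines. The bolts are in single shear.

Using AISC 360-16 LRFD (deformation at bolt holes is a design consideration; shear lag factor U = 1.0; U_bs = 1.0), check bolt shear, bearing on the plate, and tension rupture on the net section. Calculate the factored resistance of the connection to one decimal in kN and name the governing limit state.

Bolt shear: A_b = π(24)²/4 = 452.39 mm². φR_n = 0.75 × 469 × 452.39 × 10 × 1 = 1591.3 kN.
Bearing (8 mm plate, F_u = 450 MPa): end bolts L_c = 40 − 27/2 = 26.5, R_n = min(1.2×26.5×8×450, 2.4×24×8×450) = 114.48 kN/bolt; interior L_c = 80 − 27 = 53, R_n = 207.36 kN/bolt. φR_n = 0.75 × (2×114.48 + 8×207.36) = 1415.9 kN.
Tension rupture (net): A_n = (252 − 2×29)×8 = 1552 mm² (U = 1.0, A_e = A_n). φR_n = 0.75 × 450 × 1552 = 523.8 kN.
Governing: min(1591.3, 1415.9, 523.8) = 523.8 kN → net-section rupture.

523.8 kN (net-section rupture governs)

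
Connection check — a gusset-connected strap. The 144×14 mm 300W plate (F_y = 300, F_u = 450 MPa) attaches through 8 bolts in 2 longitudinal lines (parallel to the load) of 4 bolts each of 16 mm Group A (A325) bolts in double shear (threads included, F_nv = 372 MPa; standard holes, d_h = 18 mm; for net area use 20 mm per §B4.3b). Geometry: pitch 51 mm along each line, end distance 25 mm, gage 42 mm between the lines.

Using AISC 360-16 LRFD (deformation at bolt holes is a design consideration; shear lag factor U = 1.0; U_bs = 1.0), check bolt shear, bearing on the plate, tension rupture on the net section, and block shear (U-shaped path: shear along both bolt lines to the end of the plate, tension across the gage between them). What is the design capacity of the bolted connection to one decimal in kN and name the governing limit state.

491.4 kN (net-section rupture governs)

Bolt shear: A_b = π(16)²/4 = 201.06 mm². φR_n = 0.75 × 372 × 201.06 × 8 × 2 = 897.5 kN.
Bearing (14 mm plate, F_u = 450 MPa): end bolts L_c = 25 − 18/2 = 16, R_n = min(1.2×16×14×450, 2.4×16×14×450) = 120.96 kN/bolt; interior L_c = 51 − 18 = 33, R_n = 241.92 kN/bolt. φR_n = 0.75 × (2×120.96 + 6×241.92) = 1270.1 kN.
Tension rupture (net): A_n = (144 − 2×20)×14 = 1456 mm² (U = 1.0, A_e = A_n). φR_n = 0.75 × 450 × 1456 = 491.4 kN.
Block shear: shear path 2×[25+3×51] = 2×178 mm, A_gv = 4984, A_nv = 2×(178 − 3.5×20)×14 = 3024 mm²; tension across gage: (42 − 1×20)×14 = 308 mm². R_n = min(0.6×450×3024, 0.6×300×4984) + 1.0×450×308 = min(816.48, 897.12) + 138.6 = 955.08 kN. φR_n = 0.75 × 955.08 = 716.3 kN.
Governing: min(897.5, 1270.1, 491.4, 716.3) = 491.4 kN → net-section rupture.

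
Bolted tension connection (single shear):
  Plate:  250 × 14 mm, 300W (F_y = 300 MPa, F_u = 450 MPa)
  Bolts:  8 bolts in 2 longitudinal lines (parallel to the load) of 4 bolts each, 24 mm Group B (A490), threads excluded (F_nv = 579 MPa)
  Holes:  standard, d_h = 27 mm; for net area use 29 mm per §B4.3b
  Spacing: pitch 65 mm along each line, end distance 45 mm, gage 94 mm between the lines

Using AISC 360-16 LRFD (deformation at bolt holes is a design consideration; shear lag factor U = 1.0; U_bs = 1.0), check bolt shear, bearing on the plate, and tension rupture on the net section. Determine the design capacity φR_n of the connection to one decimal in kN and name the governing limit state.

907.2 kN (net-section rupture governs)

Bolt shear: A_b = π(24)²/4 = 452.39 mm². φR_n = 0.75 × 579 × 452.39 × 8 × 1 = 1571.6 kN.
Bearing (14 mm plate, F_u = 450 MPa): end bolts L_c = 45 − 27/2 = 31.5, R_n = min(1.2×31.5×14×450, 2.4×24×14×450) = 238.14 kN/bolt; interior L_c = 65 − 27 = 38, R_n = 287.28 kN/bolt. φR_n = 0.75 × (2×238.14 + 6×287.28) = 1650.0 kN.
Tension rupture (net): A_n = (250 − 2×29)×14 = 2688 mm² (U = 1.0, A_e = A_n). φR_n = 0.75 × 450 × 2688 = 907.2 kN.
Governing: min(1571.6, 1650.0, 907.2) = 907.2 kN → net-section rupture.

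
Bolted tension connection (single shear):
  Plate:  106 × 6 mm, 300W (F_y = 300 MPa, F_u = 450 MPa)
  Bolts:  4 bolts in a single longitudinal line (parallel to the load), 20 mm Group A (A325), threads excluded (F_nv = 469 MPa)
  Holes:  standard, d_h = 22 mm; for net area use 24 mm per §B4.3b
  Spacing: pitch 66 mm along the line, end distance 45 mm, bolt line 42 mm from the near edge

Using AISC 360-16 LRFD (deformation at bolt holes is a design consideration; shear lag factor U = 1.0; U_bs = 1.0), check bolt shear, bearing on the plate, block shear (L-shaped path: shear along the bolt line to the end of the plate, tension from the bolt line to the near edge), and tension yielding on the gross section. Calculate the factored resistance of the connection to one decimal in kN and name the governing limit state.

Bolt shear: A_b = π(20)²/4 = 314.16 mm². φR_n = 0.75 × 469 × 314.16 × 4 × 1 = 442.0 kN.
Bearing (6 mm plate, F_u = 450 MPa): end bolts L_c = 45 − 22/2 = 34, R_n = min(1.2×34×6×450, 2.4×20×6×450) = 110.16 kN/bolt; interior L_c = 66 − 22 = 44, R_n = 129.6 kN/bolt. φR_n = 0.75 × (1×110.16 + 3×129.6) = 374.2 kN.
Block shear: shear path 1×[45+3×66] = 1×243 mm, A_gv = 1458, A_nv = 1×(243 − 3.5×24)×6 = 954 mm²; tension to near edge: (42 − 0.5×24)×6 = 180 mm². R_n = min(0.6×450×954, 0.6×300×1458) + 1.0×450×180 = min(257.58, 262.44) + 81 = 338.58 kN. φR_n = 0.75 × 338.58 = 253.9 kN.
Tension yield (gross): A_g = 106×6 = 636 mm². φR_n = 0.90 × 300 × 636 = 171.7 kN.
Governing: min(442.0, 374.2, 253.9, 171.7) = 171.7 kN → gross-section yield.

171.7 kN (gross-section yield governs)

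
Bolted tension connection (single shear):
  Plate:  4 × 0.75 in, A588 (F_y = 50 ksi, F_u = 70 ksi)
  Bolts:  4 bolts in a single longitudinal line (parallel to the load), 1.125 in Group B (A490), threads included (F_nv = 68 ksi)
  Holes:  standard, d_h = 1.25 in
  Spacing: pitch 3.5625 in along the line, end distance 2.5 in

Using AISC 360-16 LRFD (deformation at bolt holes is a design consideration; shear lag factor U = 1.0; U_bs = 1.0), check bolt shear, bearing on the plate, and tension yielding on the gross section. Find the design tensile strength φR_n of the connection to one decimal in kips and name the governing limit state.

135.0 kips (gross-section yield governs)

Bolt shear: A_b = π(1.125)²/4 = 0.99402 in². φR_n = 0.75 × 68 × 0.99402 × 4 × 1 = 202.8 kips.
Bearing (0.75 in plate, F_u = 70 ksi): end bolts L_c = 2.5 − 1.25/2 = 1.875, R_n = min(1.2×1.875×0.75×70, 2.4×1.125×0.75×70) = 118.13 kips/bolt; interior L_c = 3.5625 − 1.25 = 2.3125, R_n = 141.75 kips/bolt. φR_n = 0.75 × (1×118.13 + 3×141.75) = 407.5 kips.
Tension yield (gross): A_g = 4×0.75 = 3 in². φR_n = 0.90 × 50 × 3 = 135.0 kips.
Governing: min(202.8, 407.5, 135.0) = 135.0 kips → gross-section yield.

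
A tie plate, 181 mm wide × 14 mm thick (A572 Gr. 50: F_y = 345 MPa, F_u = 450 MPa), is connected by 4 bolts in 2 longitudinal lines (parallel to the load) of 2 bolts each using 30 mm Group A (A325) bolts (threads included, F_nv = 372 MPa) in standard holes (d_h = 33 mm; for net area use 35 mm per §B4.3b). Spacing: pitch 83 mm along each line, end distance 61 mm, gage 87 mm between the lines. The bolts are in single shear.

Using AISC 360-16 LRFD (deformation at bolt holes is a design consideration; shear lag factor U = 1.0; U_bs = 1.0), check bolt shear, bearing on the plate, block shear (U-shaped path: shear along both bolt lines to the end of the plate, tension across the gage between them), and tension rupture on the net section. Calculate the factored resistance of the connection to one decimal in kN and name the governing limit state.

524.5 kN (net-section rupture governs)

Bolt shear: A_b = π(30)²/4 = 706.86 mm². φR_n = 0.75 × 372 × 706.86 × 4 × 1 = 788.9 kN.
Bearing (14 mm plate, F_u = 450 MPa): end bolts L_c = 61 − 33/2 = 44.5, R_n = min(1.2×44.5×14×450, 2.4×30×14×450) = 336.42 kN/bolt; interior L_c = 83 − 33 = 50, R_n = 378 kN/bolt. φR_n = 0.75 × (2×336.42 + 2×378) = 1071.6 kN.
Block shear: shear path 2×[61+1×83] = 2×144 mm, A_gv = 4032, A_nv = 2×(144 − 1.5×35)×14 = 2562 mm²; tension across gage: (87 − 1×35)×14 = 728 mm². R_n = min(0.6×450×2562, 0.6×345×4032) + 1.0×450×728 = min(691.74, 834.62) + 327.6 = 1019.3 kN. φR_n = 0.75 × 1019.3 = 764.5 kN.
Tension rupture (net): A_n = (181 − 2×35)×14 = 1554 mm² (U = 1.0, A_e = A_n). φR_n = 0.75 × 450 × 1554 = 524.5 kN.
Governing: min(788.9, 1071.6, 764.5, 524.5) = 524.5 kN → net-section rupture.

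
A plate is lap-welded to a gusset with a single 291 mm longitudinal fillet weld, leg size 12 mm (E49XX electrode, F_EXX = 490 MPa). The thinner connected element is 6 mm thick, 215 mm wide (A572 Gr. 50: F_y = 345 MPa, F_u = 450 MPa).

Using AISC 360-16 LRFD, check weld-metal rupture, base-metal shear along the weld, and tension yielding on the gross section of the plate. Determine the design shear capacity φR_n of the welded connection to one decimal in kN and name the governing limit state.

353.6 kN (base-metal shear governs)

Weld metal: throat = 0.707×12 = 8.484 mm, L = 291 mm. φR_n = 0.75 × 0.6 × 490 × 8.484 × 291 = 544.4 kN.
Base metal shear (6 mm plate): yield φR_n = 1.0×0.6×345×6×291 = 361.4 kN; rupture φR_n = 0.75×0.6×450×6×291 = 353.6 kN; take 353.6 kN (rupture).
Tension yield (gross): A_g = 215×6 = 1290 mm². φR_n = 0.90 × 345 × 1290 = 400.5 kN.
Governing: min(544.4, 353.6, 400.5) = 353.6 kN → base-metal shear.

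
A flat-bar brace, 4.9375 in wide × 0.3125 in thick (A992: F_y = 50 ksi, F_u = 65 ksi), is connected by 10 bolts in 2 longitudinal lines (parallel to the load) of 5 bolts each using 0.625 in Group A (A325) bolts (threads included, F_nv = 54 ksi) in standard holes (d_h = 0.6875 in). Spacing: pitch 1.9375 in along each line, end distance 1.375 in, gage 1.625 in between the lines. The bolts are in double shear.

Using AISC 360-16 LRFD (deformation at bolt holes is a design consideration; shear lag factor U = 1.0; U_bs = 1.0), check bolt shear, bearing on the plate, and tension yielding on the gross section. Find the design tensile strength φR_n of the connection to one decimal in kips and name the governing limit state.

Bolt shear: A_b = π(0.625)²/4 = 0.3068 in². φR_n = 0.75 × 54 × 0.3068 × 10 × 2 = 248.5 kips.
Bearing (0.3125 in plate, F_u = 65 ksi): end bolts L_c = 1.375 − 0.6875/2 = 1.03125, R_n = min(1.2×1.03125×0.3125×65, 2.4×0.625×0.3125×65) = 25.137 kips/bolt; interior L_c = 1.9375 − 0.6875 = 1.25, R_n = 30.469 kips/bolt. φR_n = 0.75 × (2×25.137 + 8×30.469) = 220.5 kips.
Tension yield (gross): A_g = 4.9375×0.3125 = 1.543 in². φR_n = 0.90 × 50 × 1.543 = 69.4 kips.
Governing: min(248.5, 220.5, 69.4) = 69.4 kips → gross-section yield.

69.4 kips (gross-section yield governs)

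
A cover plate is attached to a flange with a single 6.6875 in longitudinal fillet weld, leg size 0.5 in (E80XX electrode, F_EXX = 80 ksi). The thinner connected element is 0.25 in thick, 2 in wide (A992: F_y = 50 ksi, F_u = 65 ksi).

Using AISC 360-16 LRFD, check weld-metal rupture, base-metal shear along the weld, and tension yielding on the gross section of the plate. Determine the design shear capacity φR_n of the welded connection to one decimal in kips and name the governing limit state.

22.5 kips (gross-section yield governs)

Weld metal: throat = 0.707×0.5 = 0.3535 in, L = 6.6875 in. φR_n = 0.75 × 0.6 × 80 × 0.3535 × 6.6875 = 85.1 kips.
Base metal shear (0.25 in plate): yield φR_n = 1.0×0.6×50×0.25×6.6875 = 50.2 kips; rupture φR_n = 0.75×0.6×65×0.25×6.6875 = 48.9 kips; take 48.9 kips (rupture).
Tension yield (gross): A_g = 2×0.25 = 0.5 in². φR_n = 0.90 × 50 × 0.5 = 22.5 kips.
Governing: min(85.1, 48.9, 22.5) = 22.5 kips → gross-section yield.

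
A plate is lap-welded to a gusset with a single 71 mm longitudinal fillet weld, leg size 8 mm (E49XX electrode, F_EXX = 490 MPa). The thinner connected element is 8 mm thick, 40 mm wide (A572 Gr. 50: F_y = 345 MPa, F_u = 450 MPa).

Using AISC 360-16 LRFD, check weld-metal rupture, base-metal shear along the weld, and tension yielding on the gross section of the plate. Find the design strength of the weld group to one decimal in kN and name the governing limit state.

88.5 kN (weld metal governs)

Weld metal: throat = 0.707×8 = 5.656 mm, L = 71 mm. φR_n = 0.75 × 0.6 × 490 × 5.656 × 71 = 88.5 kN.
Base metal shear (8 mm plate): yield φR_n = 1.0×0.6×345×8×71 = 117.6 kN; rupture φR_n = 0.75×0.6×450×8×71 = 115.0 kN; take 115.0 kN (rupture).
Tension yield (gross): A_g = 40×8 = 320 mm². φR_n = 0.90 × 345 × 320 = 99.4 kN.
Governing: min(88.5, 115.0, 99.4) = 88.5 kN → weld metal.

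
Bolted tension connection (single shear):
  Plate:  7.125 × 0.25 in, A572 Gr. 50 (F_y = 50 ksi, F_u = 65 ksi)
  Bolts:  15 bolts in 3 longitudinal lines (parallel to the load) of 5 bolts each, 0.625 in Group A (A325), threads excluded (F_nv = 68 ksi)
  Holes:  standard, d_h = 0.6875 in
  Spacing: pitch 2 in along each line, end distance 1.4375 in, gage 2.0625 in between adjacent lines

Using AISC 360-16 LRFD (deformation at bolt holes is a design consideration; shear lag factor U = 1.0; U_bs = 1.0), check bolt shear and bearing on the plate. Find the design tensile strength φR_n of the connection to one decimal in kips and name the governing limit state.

234.7 kips (bolt shear governs)

Bolt shear: A_b = π(0.625)²/4 = 0.3068 in². φR_n = 0.75 × 68 × 0.3068 × 15 × 1 = 234.7 kips.
Bearing (0.25 in plate, F_u = 65 ksi): end bolts L_c = 1.4375 − 0.6875/2 = 1.09375, R_n = min(1.2×1.09375×0.25×65, 2.4×0.625×0.25×65) = 21.328 kips/bolt; interior L_c = 2 − 0.6875 = 1.3125, R_n = 24.375 kips/bolt. φR_n = 0.75 × (3×21.328 + 12×24.375) = 267.4 kips.
Governing: min(234.7, 267.4) = 234.7 kips → bolt shear.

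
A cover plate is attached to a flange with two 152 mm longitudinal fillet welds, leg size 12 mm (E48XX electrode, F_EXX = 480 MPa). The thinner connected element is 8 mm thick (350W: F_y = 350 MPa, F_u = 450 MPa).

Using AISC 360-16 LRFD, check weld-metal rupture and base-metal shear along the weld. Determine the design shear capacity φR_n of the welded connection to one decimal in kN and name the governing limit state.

Weld metal: throat = 0.707×12 = 8.484 mm, L = 2×152 = 304 mm. φR_n = 0.75 × 0.6 × 480 × 8.484 × 304 = 557.1 kN.
Base metal shear (8 mm plate): yield φR_n = 1.0×0.6×350×8×304 = 510.7 kN; rupture φR_n = 0.75×0.6×450×8×304 = 492.5 kN; take 492.5 kN (rupture).
Governing: min(557.1, 492.5) = 492.5 kN → base-metal shear.

492.5 kN (base-metal shear governs)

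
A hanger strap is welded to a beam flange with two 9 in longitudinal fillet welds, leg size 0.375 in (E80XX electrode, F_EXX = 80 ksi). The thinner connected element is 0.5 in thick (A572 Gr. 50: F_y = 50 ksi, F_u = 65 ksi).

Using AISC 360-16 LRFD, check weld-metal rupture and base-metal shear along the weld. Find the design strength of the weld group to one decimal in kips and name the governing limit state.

Weld metal: throat = 0.707×0.375 = 0.26513 in, L = 2×9 = 18 in. φR_n = 0.75 × 0.6 × 80 × 0.26513 × 18 = 171.8 kips.
Base metal shear (0.5 in plate): yield φR_n = 1.0×0.6×50×0.5×18 = 270.0 kips; rupture φR_n = 0.75×0.6×65×0.5×18 = 263.3 kips; take 263.3 kips (rupture).
Governing: min(171.8, 263.3) = 171.8 kips → weld metal.

171.8 kips (weld metal governs)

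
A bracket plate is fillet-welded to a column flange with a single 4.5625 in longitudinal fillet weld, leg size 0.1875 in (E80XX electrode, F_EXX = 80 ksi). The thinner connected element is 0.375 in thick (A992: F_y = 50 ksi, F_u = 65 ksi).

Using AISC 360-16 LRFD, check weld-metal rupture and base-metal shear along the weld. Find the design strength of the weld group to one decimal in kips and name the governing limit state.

21.8 kips (weld metal governs)

Weld metal: throat = 0.707×0.1875 = 0.13256 in, L = 4.5625 in. φR_n = 0.75 × 0.6 × 80 × 0.13256 × 4.5625 = 21.8 kips.
Base metal shear (0.375 in plate): yield φR_n = 1.0×0.6×50×0.375×4.5625 = 51.3 kips; rupture φR_n = 0.75×0.6×65×0.375×4.5625 = 50.0 kips; take 50.0 kips (rupture).
Governing: min(21.8, 50.0) = 21.8 kips → weld metal.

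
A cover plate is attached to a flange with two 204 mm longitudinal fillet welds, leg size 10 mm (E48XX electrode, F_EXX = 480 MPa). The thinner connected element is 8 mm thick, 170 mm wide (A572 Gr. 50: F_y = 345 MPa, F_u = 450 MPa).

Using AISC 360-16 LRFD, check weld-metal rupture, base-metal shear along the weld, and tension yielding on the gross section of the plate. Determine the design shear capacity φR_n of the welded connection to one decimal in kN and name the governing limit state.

422.3 kN (gross-section yield governs)

Weld metal: throat = 0.707×10 = 7.07 mm, L = 2×204 = 408 mm. φR_n = 0.75 × 0.6 × 480 × 7.07 × 408 = 623.1 kN.
Base metal shear (8 mm plate): yield φR_n = 1.0×0.6×345×8×408 = 675.6 kN; rupture φR_n = 0.75×0.6×450×8×408 = 661.0 kN; take 661.0 kN (rupture).
Tension yield (gross): A_g = 170×8 = 1360 mm². φR_n = 0.90 × 345 × 1360 = 422.3 kN.
Governing: min(623.1, 661.0, 422.3) = 422.3 kN → gross-section yield.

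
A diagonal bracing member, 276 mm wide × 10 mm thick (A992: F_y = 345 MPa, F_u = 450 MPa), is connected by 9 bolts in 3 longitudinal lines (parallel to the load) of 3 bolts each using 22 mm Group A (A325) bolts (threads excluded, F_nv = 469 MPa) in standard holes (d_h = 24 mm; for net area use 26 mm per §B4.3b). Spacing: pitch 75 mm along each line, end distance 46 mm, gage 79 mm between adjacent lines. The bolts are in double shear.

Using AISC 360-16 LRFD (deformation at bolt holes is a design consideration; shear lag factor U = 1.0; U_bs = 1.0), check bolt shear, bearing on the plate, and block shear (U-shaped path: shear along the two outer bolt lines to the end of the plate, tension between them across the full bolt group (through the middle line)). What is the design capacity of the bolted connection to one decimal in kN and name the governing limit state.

Bolt shear: A_b = π(22)²/4 = 380.13 mm². φR_n = 0.75 × 469 × 380.13 × 9 × 2 = 2406.8 kN.
Bearing (10 mm plate, F_u = 450 MPa): end bolts L_c = 46 − 24/2 = 34, R_n = min(1.2×34×10×450, 2.4×22×10×450) = 183.6 kN/bolt; interior L_c = 75 − 24 = 51, R_n = 237.6 kN/bolt. φR_n = 0.75 × (3×183.6 + 6×237.6) = 1482.3 kN.
Block shear: shear path 2×[46+2×75] = 2×196 mm, A_gv = 3920, A_nv = 2×(196 − 2.5×26)×10 = 2620 mm²; tension across gage: (158 − 2×26)×10 = 1060 mm². R_n = min(0.6×450×2620, 0.6×345×3920) + 1.0×450×1060 = min(707.4, 811.44) + 477 = 1184.4 kN. φR_n = 0.75 × 1184.4 = 888.3 kN.
Governing: min(2406.8, 1482.3, 888.3) = 888.3 kN → block shear.

888.3 kN (block shear governs)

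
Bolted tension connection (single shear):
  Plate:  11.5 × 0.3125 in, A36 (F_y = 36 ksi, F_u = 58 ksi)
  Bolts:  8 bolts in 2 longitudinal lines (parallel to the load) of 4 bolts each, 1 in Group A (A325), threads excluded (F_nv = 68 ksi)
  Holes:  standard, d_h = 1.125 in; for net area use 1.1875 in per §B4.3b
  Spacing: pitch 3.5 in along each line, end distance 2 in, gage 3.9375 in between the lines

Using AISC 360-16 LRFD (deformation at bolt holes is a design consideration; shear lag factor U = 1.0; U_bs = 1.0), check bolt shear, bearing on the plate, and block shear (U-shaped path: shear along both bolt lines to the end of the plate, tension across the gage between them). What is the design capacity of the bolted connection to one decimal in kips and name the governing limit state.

Bolt shear: A_b = π(1)²/4 = 0.7854 in². φR_n = 0.75 × 68 × 0.7854 × 8 × 1 = 320.4 kips.
Bearing (0.3125 in plate, F_u = 58 ksi): end bolts L_c = 2 − 1.125/2 = 1.4375, R_n = min(1.2×1.4375×0.3125×58, 2.4×1×0.3125×58) = 31.266 kips/bolt; interior L_c = 3.5 − 1.125 = 2.375, R_n = 43.5 kips/bolt. φR_n = 0.75 × (2×31.266 + 6×43.5) = 242.6 kips.
Block shear: shear path 2×[2+3×3.5] = 2×12.5 in, A_gv = 7.8125, A_nv = 2×(12.5 − 3.5×1.1875)×0.3125 = 5.2148 in²; tension across gage: (3.9375 − 1×1.1875)×0.3125 = 0.85938 in². R_n = min(0.6×58×5.2148, 0.6×36×7.8125) + 1.0×58×0.85938 = min(181.48, 168.75) + 49.844 = 218.59 kips. φR_n = 0.75 × 218.59 = 163.9 kips.
Governing: min(320.4, 242.6, 163.9) = 163.9 kips → block shear.

163.9 kips (block shear governs)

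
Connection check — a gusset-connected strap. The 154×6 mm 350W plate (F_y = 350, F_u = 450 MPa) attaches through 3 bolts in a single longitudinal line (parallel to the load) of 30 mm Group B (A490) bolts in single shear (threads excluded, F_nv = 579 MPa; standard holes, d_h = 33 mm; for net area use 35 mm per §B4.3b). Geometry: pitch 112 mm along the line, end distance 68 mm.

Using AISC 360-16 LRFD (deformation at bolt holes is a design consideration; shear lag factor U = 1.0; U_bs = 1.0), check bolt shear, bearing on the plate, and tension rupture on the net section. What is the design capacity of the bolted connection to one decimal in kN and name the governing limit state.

241.0 kN (net-section rupture governs)

Bolt shear: A_b = π(30)²/4 = 706.86 mm². φR_n = 0.75 × 579 × 706.86 × 3 × 1 = 920.9 kN.
Bearing (6 mm plate, F_u = 450 MPa): end bolts L_c = 68 − 33/2 = 51.5, R_n = min(1.2×51.5×6×450, 2.4×30×6×450) = 166.86 kN/bolt; interior L_c = 112 − 33 = 79, R_n = 194.4 kN/bolt. φR_n = 0.75 × (1×166.86 + 2×194.4) = 416.7 kN.
Tension rupture (net): A_n = (154 − 1×35)×6 = 714 mm² (U = 1.0, A_e = A_n). φR_n = 0.75 × 450 × 714 = 241.0 kN.
Governing: min(920.9, 416.7, 241.0) = 241.0 kN → net-section rupture.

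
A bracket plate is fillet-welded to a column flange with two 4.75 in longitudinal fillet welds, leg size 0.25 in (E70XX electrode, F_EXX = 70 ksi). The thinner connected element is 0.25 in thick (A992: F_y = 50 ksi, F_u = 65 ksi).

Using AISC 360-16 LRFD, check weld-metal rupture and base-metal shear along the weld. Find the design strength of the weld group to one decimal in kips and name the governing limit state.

52.9 kips (weld metal governs)

Weld metal: throat = 0.707×0.25 = 0.17675 in, L = 2×4.75 = 9.5 in. φR_n = 0.75 × 0.6 × 70 × 0.17675 × 9.5 = 52.9 kips.
Base metal shear (0.25 in plate): yield φR_n = 1.0×0.6×50×0.25×9.5 = 71.3 kips; rupture φR_n = 0.75×0.6×65×0.25×9.5 = 69.5 kips; take 69.5 kips (rupture).
Governing: min(52.9, 69.5) = 52.9 kips → weld metal.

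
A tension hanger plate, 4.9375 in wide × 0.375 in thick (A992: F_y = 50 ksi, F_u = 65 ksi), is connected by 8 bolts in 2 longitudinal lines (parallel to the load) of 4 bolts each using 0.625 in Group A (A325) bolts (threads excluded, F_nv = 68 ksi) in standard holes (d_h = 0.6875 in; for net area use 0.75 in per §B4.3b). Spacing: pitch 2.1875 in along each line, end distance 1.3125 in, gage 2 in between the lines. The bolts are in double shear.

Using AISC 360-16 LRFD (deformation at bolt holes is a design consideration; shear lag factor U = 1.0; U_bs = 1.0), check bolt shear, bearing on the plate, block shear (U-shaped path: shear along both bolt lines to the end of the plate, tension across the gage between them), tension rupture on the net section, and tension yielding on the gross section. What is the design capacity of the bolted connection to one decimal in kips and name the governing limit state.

62.8 kips (net-section rupture governs)

Bolt shear: A_b = π(0.625)²/4 = 0.3068 in². φR_n = 0.75 × 68 × 0.3068 × 8 × 2 = 250.3 kips.
Bearing (0.375 in plate, F_u = 65 ksi): end bolts L_c = 1.3125 − 0.6875/2 = 0.96875, R_n = min(1.2×0.96875×0.375×65, 2.4×0.625×0.375×65) = 28.336 kips/bolt; interior L_c = 2.1875 − 0.6875 = 1.5, R_n = 36.563 kips/bolt. φR_n = 0.75 × (2×28.336 + 6×36.563) = 207.0 kips.
Block shear: shear path 2×[1.3125+3×2.1875] = 2×7.875 in, A_gv = 5.9063, A_nv = 2×(7.875 − 3.5×0.75)×0.375 = 3.9375 in²; tension across gage: (2 − 1×0.75)×0.375 = 0.46875 in². R_n = min(0.6×65×3.9375, 0.6×50×5.9063) + 1.0×65×0.46875 = min(153.56, 177.19) + 30.469 = 184.03 kips. φR_n = 0.75 × 184.03 = 138.0 kips.
Tension rupture (net): A_n = (4.9375 − 2×0.75)×0.375 = 1.2891 in² (U = 1.0, A_e = A_n). φR_n = 0.75 × 65 × 1.2891 = 62.8 kips.
Tension yield (gross): A_g = 4.9375×0.375 = 1.8516 in². φR_n = 0.90 × 50 × 1.8516 = 83.3 kips.
Governing: min(250.3, 207.0, 138.0, 62.8, 83.3) = 62.8 kips → net-section rupture.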